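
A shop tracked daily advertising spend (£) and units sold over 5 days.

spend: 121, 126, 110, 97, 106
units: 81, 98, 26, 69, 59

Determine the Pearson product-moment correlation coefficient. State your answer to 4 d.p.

0.5260

n = 5, Σx = 560, Σy = 333, Σx² = 63262, Σy² = 25083, Σxy = 37956
nΣxy − ΣxΣy = 189780 − 186480 = 3300
nΣx² − (Σx)² = 316310 − 313600 = 2710; nΣy² − (Σy)² = 125415 − 110889 = 14526
r = 3300 / √(2710 × 14526) = 3300 / 6274.1900 ≈ 0.5260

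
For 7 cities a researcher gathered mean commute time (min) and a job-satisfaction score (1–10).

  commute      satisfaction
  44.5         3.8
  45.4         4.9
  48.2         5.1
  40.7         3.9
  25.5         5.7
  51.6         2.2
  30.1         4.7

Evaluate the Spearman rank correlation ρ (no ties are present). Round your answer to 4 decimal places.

Rank commute: 4, 5, 6, 3, 1, 7, 2
Rank satisfaction: 2, 5, 6, 3, 7, 1, 4
d = rank(commute) − rank(satisfaction): 2, 0, 0, 0, -6, 6, -2; Σd² = 80
ρ = 1 − 6Σd² / [n(n²−1)] = 1 − 6×80 / (7×48) = 1 − 480/336 ≈ -0.4286

-0.4286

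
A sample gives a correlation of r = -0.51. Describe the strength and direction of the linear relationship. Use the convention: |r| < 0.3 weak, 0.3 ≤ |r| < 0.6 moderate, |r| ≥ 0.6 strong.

r = -0.51 < 0 so the relationship is negative.
|r| = 0.51, which falls in the moderate range.

moderate negative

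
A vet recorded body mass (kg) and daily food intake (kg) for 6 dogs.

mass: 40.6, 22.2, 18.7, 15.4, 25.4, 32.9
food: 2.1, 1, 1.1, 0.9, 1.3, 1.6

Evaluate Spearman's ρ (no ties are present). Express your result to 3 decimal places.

Rank mass: 6, 3, 2, 1, 4, 5
Rank food: 6, 2, 3, 1, 4, 5
d = rank(mass) − rank(food): 0, 1, -1, 0, 0, 0; Σd² = 2
ρ = 1 − 6Σd² / [n(n²−1)] = 1 − 6×2 / (6×35) = 1 − 12/210 ≈ 0.943

0.943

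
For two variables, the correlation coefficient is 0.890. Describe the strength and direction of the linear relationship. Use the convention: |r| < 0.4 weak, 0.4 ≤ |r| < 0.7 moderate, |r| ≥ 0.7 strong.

r = 0.890 > 0 so the relationship is positive.
|r| = 0.890, which falls in the strong range.

strong positive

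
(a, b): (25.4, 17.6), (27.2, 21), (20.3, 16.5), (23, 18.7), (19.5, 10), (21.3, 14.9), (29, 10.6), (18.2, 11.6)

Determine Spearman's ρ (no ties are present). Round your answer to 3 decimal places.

Rank a: 6, 7, 3, 5, 2, 4, 8, 1
Rank b: 6, 8, 5, 7, 1, 4, 2, 3
d = rank(a) − rank(b): 0, -1, -2, -2, 1, 0, 6, -2; Σd² = 50
ρ = 1 − 6Σd² / [n(n²−1)] = 1 − 6×50 / (8×63) = 1 − 300/504 ≈ 0.405

0.405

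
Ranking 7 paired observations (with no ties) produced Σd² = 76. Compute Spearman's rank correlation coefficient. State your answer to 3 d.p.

ρ = 1 − 6Σd² / [n(n²−1)] = 1 − 6×76 / (7×48)
  = 1 − 456/336 = 1 − 1.3571 ≈ -0.357

-0.357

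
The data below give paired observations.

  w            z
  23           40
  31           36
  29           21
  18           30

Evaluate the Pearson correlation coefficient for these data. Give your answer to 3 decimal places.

-0.149

n = 4, Σw = 101, Σz = 127, Σw² = 2655, Σz² = 4237, Σwz = 3185
nΣwz − ΣwΣz = 12740 − 12827 = -87
nΣw² − (Σw)² = 10620 − 10201 = 419; nΣz² − (Σz)² = 16948 − 16129 = 819
r = -87 / √(419 × 819) = -87 / 585.7995 ≈ -0.149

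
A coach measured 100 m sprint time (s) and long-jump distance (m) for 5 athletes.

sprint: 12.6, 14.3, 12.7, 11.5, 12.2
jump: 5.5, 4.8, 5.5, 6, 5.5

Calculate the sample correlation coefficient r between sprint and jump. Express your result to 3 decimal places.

-0.979

n = 5, Σx = 63.3, Σy = 27.3, Σx² = 805.63, Σy² = 149.79, Σxy = 343.89
nΣxy − ΣxΣy = 1719.45 − 1728.09 = -8.64
nΣx² − (Σx)² = 4028.15 − 4006.89 = 21.26; nΣy² − (Σy)² = 748.95 − 745.29 = 3.66
r = -8.64 / √(21.26 × 3.66) = -8.64 / 8.8211 ≈ -0.979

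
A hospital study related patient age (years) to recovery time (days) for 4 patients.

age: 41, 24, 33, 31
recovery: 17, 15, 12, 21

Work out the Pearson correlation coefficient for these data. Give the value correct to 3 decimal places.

n = 4, Σx = 129, Σy = 65, Σx² = 4307, Σy² = 1099, Σxy = 2104
nΣxy − ΣxΣy = 8416 − 8385 = 31
nΣx² − (Σx)² = 17228 − 16641 = 587; nΣy² − (Σy)² = 4396 − 4225 = 171
r = 31 / √(587 × 171) = 31 / 316.8233 ≈ 0.098

0.098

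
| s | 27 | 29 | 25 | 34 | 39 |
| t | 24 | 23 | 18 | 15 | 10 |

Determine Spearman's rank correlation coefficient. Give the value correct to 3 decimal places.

Rank s: 2, 3, 1, 4, 5
Rank t: 5, 4, 3, 2, 1
d = rank(s) − rank(t): -3, -1, -2, 2, 4; Σd² = 34
ρ = 1 − 6Σd² / [n(n²−1)] = 1 − 6×34 / (5×24) = 1 − 204/120 ≈ -0.700

-0.700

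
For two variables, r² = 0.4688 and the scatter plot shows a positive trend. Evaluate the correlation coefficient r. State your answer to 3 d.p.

0.685

|r| = √0.4688 = 0.685
The association is positive, so r = 0.685.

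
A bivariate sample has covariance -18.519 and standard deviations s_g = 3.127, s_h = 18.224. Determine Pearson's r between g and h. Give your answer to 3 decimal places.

r = Cov(g,h) / (s_g · s_h) = -18.519 / (3.127 × 18.224)
  = -18.519 / 56.9864 ≈ -0.325

-0.325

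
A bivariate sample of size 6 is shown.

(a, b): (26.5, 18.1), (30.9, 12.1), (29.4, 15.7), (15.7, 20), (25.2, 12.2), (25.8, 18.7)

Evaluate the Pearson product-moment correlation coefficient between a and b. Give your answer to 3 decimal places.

-0.638

n = 6, Σa = 153.5, Σb = 96.8, Σa² = 4068.59, Σb² = 1619.04, Σab = 2419.02
nΣab − ΣaΣb = 14514.12 − 14858.8 = -344.68
nΣa² − (Σa)² = 24411.54 − 23562.25 = 849.29; nΣb² − (Σb)² = 9714.24 − 9370.24 = 344
r = -344.68 / √(849.29 × 344) = -344.68 / 540.5143 ≈ -0.638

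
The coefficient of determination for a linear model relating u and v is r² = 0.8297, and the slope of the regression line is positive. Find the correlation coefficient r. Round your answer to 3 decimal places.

|r| = √0.8297 = 0.911
The association is positive, so r = 0.911.

0.911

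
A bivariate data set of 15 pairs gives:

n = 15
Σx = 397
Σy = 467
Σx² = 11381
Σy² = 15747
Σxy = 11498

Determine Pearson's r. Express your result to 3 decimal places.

-0.839

r = (nΣxy − ΣxΣy) / √[(nΣx² − (Σx)²)(nΣy² − (Σy)²)]
Numerator: 15×11498 − 397×467 = -12929
Denominator: √[(170715 − 157609)(236205 − 218089)] = √[13106 × 18116] = 15408.7084
r = -12929 / 15408.7084 ≈ -0.839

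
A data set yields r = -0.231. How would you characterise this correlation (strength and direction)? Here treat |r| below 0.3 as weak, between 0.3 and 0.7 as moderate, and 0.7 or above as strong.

r = -0.231 < 0 so the relationship is negative.
|r| = 0.231, which falls in the weak range.

weak negative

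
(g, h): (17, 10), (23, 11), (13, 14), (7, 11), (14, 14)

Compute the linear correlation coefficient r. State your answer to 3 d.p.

-0.229

n = 5, Σg = 74, Σh = 60, Σg² = 1232, Σh² = 734, Σgh = 878
nΣgh − ΣgΣh = 4390 − 4440 = -50
nΣg² − (Σg)² = 6160 − 5476 = 684; nΣh² − (Σh)² = 3670 − 3600 = 70
r = -50 / √(684 × 70) = -50 / 218.8150 ≈ -0.229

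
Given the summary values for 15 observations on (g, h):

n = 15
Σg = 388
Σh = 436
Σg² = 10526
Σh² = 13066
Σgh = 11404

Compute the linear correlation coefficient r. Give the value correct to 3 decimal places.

r = (nΣgh − ΣgΣh) / √[(nΣg² − (Σg)²)(nΣh² − (Σh)²)]
Numerator: 15×11404 − 388×436 = 1892
Denominator: √[(157890 − 150544)(195990 − 190096)] = √[7346 × 5894] = 6580.0702
r = 1892 / 6580.0702 ≈ 0.288

0.288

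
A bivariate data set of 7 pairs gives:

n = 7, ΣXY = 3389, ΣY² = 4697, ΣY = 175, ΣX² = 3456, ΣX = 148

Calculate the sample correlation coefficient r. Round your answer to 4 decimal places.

-0.9586

r = (nΣXY − ΣXΣY) / √[(nΣX² − (ΣX)²)(nΣY² − (ΣY)²)]
Numerator: 7×3389 − 148×175 = -2177
Denominator: √[(24192 − 21904)(32879 − 30625)] = √[2288 × 2254] = 2270.9364
r = -2177 / 2270.9364 ≈ -0.9586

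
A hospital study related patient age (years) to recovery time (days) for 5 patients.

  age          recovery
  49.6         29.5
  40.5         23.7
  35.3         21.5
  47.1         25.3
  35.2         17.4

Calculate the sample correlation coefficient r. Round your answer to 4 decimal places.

n = 5, Σx = 207.7, Σy = 117.4, Σx² = 8803.95, Σy² = 2837.04, Σxy = 4986.11
nΣxy − ΣxΣy = 24930.55 − 24383.98 = 546.57
nΣx² − (Σx)² = 44019.75 − 43139.29 = 880.46; nΣy² − (Σy)² = 14185.2 − 13782.76 = 402.44
r = 546.57 / √(880.46 × 402.44) = 546.57 / 595.2582 ≈ 0.9182

0.9182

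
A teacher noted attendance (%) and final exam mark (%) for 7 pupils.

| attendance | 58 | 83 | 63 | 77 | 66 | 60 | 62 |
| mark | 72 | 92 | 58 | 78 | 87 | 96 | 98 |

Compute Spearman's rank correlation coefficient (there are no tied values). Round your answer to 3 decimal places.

Rank attendance: 1, 7, 4, 6, 5, 2, 3
Rank mark: 2, 5, 1, 3, 4, 6, 7
d = rank(attendance) − rank(mark): -1, 2, 3, 3, 1, -4, -4; Σd² = 56
ρ = 1 − 6Σd² / [n(n²−1)] = 1 − 6×56 / (7×48) = 1 − 336/336 ≈ 0.000

0.000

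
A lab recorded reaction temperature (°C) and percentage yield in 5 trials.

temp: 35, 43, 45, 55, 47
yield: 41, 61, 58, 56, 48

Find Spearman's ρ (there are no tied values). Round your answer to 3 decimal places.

0.100

Rank temp: 1, 2, 3, 5, 4
Rank yield: 1, 5, 4, 3, 2
d = rank(temp) − rank(yield): 0, -3, -1, 2, 2; Σd² = 18
ρ = 1 − 6Σd² / [n(n²−1)] = 1 − 6×18 / (5×24) = 1 − 108/120 ≈ 0.100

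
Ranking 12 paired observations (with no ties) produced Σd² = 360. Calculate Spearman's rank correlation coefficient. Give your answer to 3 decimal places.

ρ = 1 − 6Σd² / [n(n²−1)] = 1 − 6×360 / (12×143)
  = 1 − 2160/1716 = 1 − 1.2587 ≈ -0.259

-0.259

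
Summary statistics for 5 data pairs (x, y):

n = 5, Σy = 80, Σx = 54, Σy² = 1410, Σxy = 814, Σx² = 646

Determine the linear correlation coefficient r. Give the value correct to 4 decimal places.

-0.5534

r = (nΣxy − ΣxΣy) / √[(nΣx² − (Σx)²)(nΣy² − (Σy)²)]
Numerator: 5×814 − 54×80 = -250
Denominator: √[(3230 − 2916)(7050 − 6400)] = √[314 × 650] = 451.7743
r = -250 / 451.7743 ≈ -0.5534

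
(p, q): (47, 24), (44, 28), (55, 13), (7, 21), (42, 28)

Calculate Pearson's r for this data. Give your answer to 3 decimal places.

-0.104

n = 5, Σp = 195, Σq = 114, Σp² = 8983, Σq² = 2754, Σpq = 4398
nΣpq − ΣpΣq = 21990 − 22230 = -240
nΣp² − (Σp)² = 44915 − 38025 = 6890; nΣq² − (Σq)² = 13770 − 12996 = 774
r = -240 / √(6890 × 774) = -240 / 2309.2986 ≈ -0.104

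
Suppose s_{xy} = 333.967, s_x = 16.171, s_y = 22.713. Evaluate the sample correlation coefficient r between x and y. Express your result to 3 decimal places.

r = Cov(x,y) / (s_x · s_y) = 333.967 / (16.171 × 22.713)
  = 333.967 / 367.2919 ≈ 0.909

0.909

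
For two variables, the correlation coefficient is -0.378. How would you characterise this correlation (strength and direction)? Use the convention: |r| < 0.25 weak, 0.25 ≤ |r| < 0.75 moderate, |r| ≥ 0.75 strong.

r = -0.378 < 0 so the relationship is negative.
|r| = 0.378, which falls in the moderate range.

moderate negative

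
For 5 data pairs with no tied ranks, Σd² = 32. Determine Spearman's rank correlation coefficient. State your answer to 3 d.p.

-0.600

ρ = 1 − 6Σd² / [n(n²−1)] = 1 − 6×32 / (5×24)
  = 1 − 192/120 = 1 − 1.6000 ≈ -0.600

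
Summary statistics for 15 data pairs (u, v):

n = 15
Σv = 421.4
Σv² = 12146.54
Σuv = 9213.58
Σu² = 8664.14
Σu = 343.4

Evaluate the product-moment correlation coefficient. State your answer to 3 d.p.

-0.872

r = (nΣuv − ΣuΣv) / √[(nΣu² − (Σu)²)(nΣv² − (Σv)²)]
Numerator: 15×9213.58 − 343.4×421.4 = -6505.06
Denominator: √[(129962.1 − 117923.56)(182198.1 − 177577.96)] = √[12038.54 × 4620.14] = 7457.8643
r = -6505.06 / 7457.8643 ≈ -0.872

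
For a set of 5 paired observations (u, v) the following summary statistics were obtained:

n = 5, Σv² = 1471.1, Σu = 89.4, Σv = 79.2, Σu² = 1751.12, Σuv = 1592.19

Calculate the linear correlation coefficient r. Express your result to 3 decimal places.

0.968

r = (nΣuv − ΣuΣv) / √[(nΣu² − (Σu)²)(nΣv² − (Σv)²)]
Numerator: 5×1592.19 − 89.4×79.2 = 880.47
Denominator: √[(8755.6 − 7992.36)(7355.5 − 6272.64)] = √[763.24 × 1082.86] = 909.1106
r = 880.47 / 909.1106 ≈ 0.968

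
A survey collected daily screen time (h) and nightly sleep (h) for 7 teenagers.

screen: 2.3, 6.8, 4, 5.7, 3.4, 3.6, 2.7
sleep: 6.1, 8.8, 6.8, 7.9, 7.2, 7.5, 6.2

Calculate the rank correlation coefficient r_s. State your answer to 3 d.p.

0.893

Rank screen: 1, 7, 5, 6, 3, 4, 2
Rank sleep: 1, 7, 3, 6, 4, 5, 2
d = rank(screen) − rank(sleep): 0, 0, 2, 0, -1, -1, 0; Σd² = 6
ρ = 1 − 6Σd² / [n(n²−1)] = 1 − 6×6 / (7×48) = 1 − 36/336 ≈ 0.893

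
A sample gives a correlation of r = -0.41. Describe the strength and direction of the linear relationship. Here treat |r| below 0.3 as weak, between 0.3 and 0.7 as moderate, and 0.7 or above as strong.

moderate negative

r = -0.41 < 0 so the relationship is negative.
|r| = 0.41, which falls in the moderate range.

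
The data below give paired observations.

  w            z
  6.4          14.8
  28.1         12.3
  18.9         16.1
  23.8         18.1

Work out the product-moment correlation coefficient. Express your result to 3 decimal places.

n = 4, Σw = 77.2, Σz = 61.3, Σw² = 1754.22, Σz² = 957.15, Σwz = 1175.42
nΣwz − ΣwΣz = 4701.68 − 4732.36 = -30.68
nΣw² − (Σw)² = 7016.88 − 5959.84 = 1057.04; nΣz² − (Σz)² = 3828.6 − 3757.69 = 70.91
r = -30.68 / √(1057.04 × 70.91) = -30.68 / 273.7786 ≈ -0.112

-0.112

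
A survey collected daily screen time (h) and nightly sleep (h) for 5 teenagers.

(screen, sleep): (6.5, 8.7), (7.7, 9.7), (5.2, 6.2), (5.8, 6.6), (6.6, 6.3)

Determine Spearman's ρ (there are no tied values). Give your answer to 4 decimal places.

0.7000

Rank screen: 3, 5, 1, 2, 4
Rank sleep: 4, 5, 1, 3, 2
d = rank(screen) − rank(sleep): -1, 0, 0, -1, 2; Σd² = 6
ρ = 1 − 6Σd² / [n(n²−1)] = 1 − 6×6 / (5×24) = 1 − 36/120 ≈ 0.7000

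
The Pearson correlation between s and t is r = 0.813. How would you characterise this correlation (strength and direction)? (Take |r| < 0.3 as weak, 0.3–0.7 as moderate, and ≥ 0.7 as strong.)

strong positive

r = 0.813 > 0 so the relationship is positive.
|r| = 0.813, which falls in the strong range.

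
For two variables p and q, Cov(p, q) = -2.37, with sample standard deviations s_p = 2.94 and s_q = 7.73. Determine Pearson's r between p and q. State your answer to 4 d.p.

-0.1043

r = Cov(p,q) / (s_p · s_q) = -2.37 / (2.94 × 7.73)
  = -2.37 / 22.7262 ≈ -0.1043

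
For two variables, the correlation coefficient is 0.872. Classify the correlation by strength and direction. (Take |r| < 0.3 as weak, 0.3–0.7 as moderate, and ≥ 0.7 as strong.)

r = 0.872 > 0 so the relationship is positive.
|r| = 0.872, which falls in the strong range.

strong positive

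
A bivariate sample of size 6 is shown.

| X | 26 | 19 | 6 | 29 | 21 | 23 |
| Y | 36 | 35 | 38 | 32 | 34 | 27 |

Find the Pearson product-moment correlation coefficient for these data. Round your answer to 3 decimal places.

n = 6, ΣX = 124, ΣY = 202, ΣX² = 2884, ΣY² = 6874, ΣXY = 4092
nΣXY − ΣXΣY = 24552 − 25048 = -496
nΣX² − (ΣX)² = 17304 − 15376 = 1928; nΣY² − (ΣY)² = 41244 − 40804 = 440
r = -496 / √(1928 × 440) = -496 / 921.0429 ≈ -0.539

-0.539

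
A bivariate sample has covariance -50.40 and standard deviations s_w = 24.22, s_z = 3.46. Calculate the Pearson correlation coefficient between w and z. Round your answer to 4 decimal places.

-0.6014

r = Cov(w,z) / (s_w · s_z) = -50.40 / (24.22 × 3.46)
  = -50.40 / 83.8012 ≈ -0.6014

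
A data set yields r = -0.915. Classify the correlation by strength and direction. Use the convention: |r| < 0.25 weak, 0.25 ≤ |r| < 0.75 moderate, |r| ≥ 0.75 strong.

strong negative

r = -0.915 < 0 so the relationship is negative.
|r| = 0.915, which falls in the strong range.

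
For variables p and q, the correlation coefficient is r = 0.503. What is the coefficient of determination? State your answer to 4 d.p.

0.2530

r² = (0.503)² = 0.2530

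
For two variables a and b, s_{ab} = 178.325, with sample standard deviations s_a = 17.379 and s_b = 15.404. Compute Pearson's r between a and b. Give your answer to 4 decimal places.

r = Cov(a,b) / (s_a · s_b) = 178.325 / (17.379 × 15.404)
  = 178.325 / 267.7061 ≈ 0.6661

0.6661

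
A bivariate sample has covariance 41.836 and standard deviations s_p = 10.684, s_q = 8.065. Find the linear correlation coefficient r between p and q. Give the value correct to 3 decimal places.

0.486

r = Cov(p,q) / (s_p · s_q) = 41.836 / (10.684 × 8.065)
  = 41.836 / 86.1665 ≈ 0.486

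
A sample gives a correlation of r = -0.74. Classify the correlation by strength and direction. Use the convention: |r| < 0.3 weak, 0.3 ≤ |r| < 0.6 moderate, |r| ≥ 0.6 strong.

r = -0.74 < 0 so the relationship is negative.
|r| = 0.74, which falls in the strong range.

strong negative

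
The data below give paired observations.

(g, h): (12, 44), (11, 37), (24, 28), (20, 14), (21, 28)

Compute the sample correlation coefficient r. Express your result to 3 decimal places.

n = 5, Σg = 88, Σh = 151, Σg² = 1682, Σh² = 5069, Σgh = 2475
nΣgh − ΣgΣh = 12375 − 13288 = -913
nΣg² − (Σg)² = 8410 − 7744 = 666; nΣh² − (Σh)² = 25345 − 22801 = 2544
r = -913 / √(666 × 2544) = -913 / 1301.6543 ≈ -0.701

-0.701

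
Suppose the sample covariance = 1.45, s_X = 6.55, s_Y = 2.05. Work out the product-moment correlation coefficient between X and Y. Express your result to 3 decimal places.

r = Cov(X,Y) / (s_X · s_Y) = 1.45 / (6.55 × 2.05)
  = 1.45 / 13.4275 ≈ 0.108

0.108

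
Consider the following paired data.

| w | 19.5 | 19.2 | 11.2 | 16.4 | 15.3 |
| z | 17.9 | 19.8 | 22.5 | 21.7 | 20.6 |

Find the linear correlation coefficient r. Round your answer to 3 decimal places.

-0.852

n = 5, Σw = 81.6, Σz = 102.5, Σw² = 1377.38, Σz² = 2113.95, Σwz = 1652.27
nΣwz − ΣwΣz = 8261.35 − 8364 = -102.65
nΣw² − (Σw)² = 6886.9 − 6658.56 = 228.34; nΣz² − (Σz)² = 10569.75 − 10506.25 = 63.5
r = -102.65 / √(228.34 × 63.5) = -102.65 / 120.4142 ≈ -0.852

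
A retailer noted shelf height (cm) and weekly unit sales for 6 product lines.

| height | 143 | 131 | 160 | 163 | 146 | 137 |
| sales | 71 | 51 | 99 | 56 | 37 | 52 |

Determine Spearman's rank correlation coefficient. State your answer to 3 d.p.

Rank height: 3, 1, 5, 6, 4, 2
Rank sales: 5, 2, 6, 4, 1, 3
d = rank(height) − rank(sales): -2, -1, -1, 2, 3, -1; Σd² = 20
ρ = 1 − 6Σd² / [n(n²−1)] = 1 − 6×20 / (6×35) = 1 − 120/210 ≈ 0.429

0.429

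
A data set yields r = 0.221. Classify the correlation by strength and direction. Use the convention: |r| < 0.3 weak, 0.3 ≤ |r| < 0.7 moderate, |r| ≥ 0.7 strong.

r = 0.221 > 0 so the relationship is positive.
|r| = 0.221, which falls in the weak range.

weak positive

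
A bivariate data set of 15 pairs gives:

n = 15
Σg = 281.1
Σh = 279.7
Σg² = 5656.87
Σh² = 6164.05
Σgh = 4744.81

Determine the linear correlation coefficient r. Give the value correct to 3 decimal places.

-0.818

r = (nΣgh − ΣgΣh) / √[(nΣg² − (Σg)²)(nΣh² − (Σh)²)]
Numerator: 15×4744.81 − 281.1×279.7 = -7451.52
Denominator: √[(84853.05 − 79017.21)(92460.75 − 78232.09)] = √[5835.84 × 14228.66] = 9112.4192
r = -7451.52 / 9112.4192 ≈ -0.818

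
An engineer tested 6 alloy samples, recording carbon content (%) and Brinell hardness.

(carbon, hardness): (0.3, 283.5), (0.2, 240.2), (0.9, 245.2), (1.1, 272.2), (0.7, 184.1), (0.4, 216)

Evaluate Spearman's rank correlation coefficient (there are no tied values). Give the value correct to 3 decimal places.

Rank carbon: 2, 1, 5, 6, 4, 3
Rank hardness: 6, 3, 4, 5, 1, 2
d = rank(carbon) − rank(hardness): -4, -2, 1, 1, 3, 1; Σd² = 32
ρ = 1 − 6Σd² / [n(n²−1)] = 1 − 6×32 / (6×35) = 1 − 192/210 ≈ 0.086

0.086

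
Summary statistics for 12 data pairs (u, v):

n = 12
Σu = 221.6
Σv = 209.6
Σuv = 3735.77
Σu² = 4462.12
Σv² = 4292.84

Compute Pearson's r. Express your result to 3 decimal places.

r = (nΣuv − ΣuΣv) / √[(nΣu² − (Σu)²)(nΣv² − (Σv)²)]
Numerator: 12×3735.77 − 221.6×209.6 = -1618.12
Denominator: √[(53545.44 − 49106.56)(51514.08 − 43932.16)] = √[4438.88 × 7581.92] = 5801.3130
r = -1618.12 / 5801.3130 ≈ -0.279

-0.279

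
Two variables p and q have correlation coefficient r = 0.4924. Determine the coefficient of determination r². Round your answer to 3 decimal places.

r² = (0.4924)² = 0.242

0.242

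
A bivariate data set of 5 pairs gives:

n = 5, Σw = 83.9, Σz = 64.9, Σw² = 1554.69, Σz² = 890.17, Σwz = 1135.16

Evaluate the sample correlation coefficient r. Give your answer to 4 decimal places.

0.5509

r = (nΣwz − ΣwΣz) / √[(nΣw² − (Σw)²)(nΣz² − (Σz)²)]
Numerator: 5×1135.16 − 83.9×64.9 = 230.69
Denominator: √[(7773.45 − 7039.21)(4450.85 − 4212.01)] = √[734.24 × 238.84] = 418.7671
r = 230.69 / 418.7671 ≈ 0.5509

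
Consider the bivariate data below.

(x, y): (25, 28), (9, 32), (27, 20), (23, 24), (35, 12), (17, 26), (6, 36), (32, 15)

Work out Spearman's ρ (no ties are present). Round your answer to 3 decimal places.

Rank x: 5, 2, 6, 4, 8, 3, 1, 7
Rank y: 6, 7, 3, 4, 1, 5, 8, 2
d = rank(x) − rank(y): -1, -5, 3, 0, 7, -2, -7, 5; Σd² = 162
ρ = 1 − 6Σd² / [n(n²−1)] = 1 − 6×162 / (8×63) = 1 − 972/504 ≈ -0.929

-0.929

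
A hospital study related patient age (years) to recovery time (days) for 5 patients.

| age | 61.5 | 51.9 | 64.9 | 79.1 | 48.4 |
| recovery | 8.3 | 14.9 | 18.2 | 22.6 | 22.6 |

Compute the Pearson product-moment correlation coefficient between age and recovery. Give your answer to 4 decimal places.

0.1724

n = 5, Σx = 305.8, Σy = 86.6, Σx² = 19287.24, Σy² = 1643.66, Σxy = 5346.44
nΣxy − ΣxΣy = 26732.2 − 26482.28 = 249.92
nΣx² − (Σx)² = 96436.2 − 93513.64 = 2922.56; nΣy² − (Σy)² = 8218.3 − 7499.56 = 718.74
r = 249.92 / √(2922.56 × 718.74) = 249.92 / 1449.3311 ≈ 0.1724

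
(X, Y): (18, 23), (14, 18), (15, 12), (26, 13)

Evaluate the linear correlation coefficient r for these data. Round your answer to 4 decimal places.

-0.2480

n = 4, ΣX = 73, ΣY = 66, ΣX² = 1421, ΣY² = 1166, ΣXY = 1184
nΣXY − ΣXΣY = 4736 − 4818 = -82
nΣX² − (ΣX)² = 5684 − 5329 = 355; nΣY² − (ΣY)² = 4664 − 4356 = 308
r = -82 / √(355 × 308) = -82 / 330.6660 ≈ -0.2480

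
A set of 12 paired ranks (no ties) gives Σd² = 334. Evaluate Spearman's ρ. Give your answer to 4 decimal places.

-0.1678

ρ = 1 − 6Σd² / [n(n²−1)] = 1 − 6×334 / (12×143)
  = 1 − 2004/1716 = 1 − 1.16783 ≈ -0.1678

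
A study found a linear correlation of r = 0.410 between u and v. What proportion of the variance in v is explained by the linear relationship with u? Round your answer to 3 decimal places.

0.168

r² = (0.410)² = 0.168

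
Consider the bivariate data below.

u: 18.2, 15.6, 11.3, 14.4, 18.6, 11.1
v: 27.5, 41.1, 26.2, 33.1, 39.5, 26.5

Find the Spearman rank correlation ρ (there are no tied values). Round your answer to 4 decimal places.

Rank u: 5, 4, 2, 3, 6, 1
Rank v: 3, 6, 1, 4, 5, 2
d = rank(u) − rank(v): 2, -2, 1, -1, 1, -1; Σd² = 12
ρ = 1 − 6Σd² / [n(n²−1)] = 1 − 6×12 / (6×35) = 1 − 72/210 ≈ 0.6571

0.6571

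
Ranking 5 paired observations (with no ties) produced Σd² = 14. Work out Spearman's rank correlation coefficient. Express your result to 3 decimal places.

0.300

ρ = 1 − 6Σd² / [n(n²−1)] = 1 − 6×14 / (5×24)
  = 1 − 84/120 = 1 − 0.7000 ≈ 0.300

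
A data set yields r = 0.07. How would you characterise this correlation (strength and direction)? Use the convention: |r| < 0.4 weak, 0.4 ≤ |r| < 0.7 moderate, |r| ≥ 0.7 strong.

r = 0.07 > 0 so the relationship is positive.
|r| = 0.07, which falls in the weak range.

weak positive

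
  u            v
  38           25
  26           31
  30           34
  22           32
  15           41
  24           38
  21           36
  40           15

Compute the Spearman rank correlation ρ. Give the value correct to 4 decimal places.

-0.8333

Rank u: 7, 5, 6, 3, 1, 4, 2, 8
Rank v: 2, 3, 5, 4, 8, 7, 6, 1
d = rank(u) − rank(v): 5, 2, 1, -1, -7, -3, -4, 7; Σd² = 154
ρ = 1 − 6Σd² / [n(n²−1)] = 1 − 6×154 / (8×63) = 1 − 924/504 ≈ -0.8333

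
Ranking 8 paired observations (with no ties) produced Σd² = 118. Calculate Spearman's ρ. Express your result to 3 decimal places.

-0.405

ρ = 1 − 6Σd² / [n(n²−1)] = 1 − 6×118 / (8×63)
  = 1 − 708/504 = 1 − 1.4048 ≈ -0.405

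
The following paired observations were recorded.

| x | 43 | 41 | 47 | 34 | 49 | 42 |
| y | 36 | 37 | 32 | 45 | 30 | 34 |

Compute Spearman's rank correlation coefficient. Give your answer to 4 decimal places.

-0.9429

Rank x: 4, 2, 5, 1, 6, 3
Rank y: 4, 5, 2, 6, 1, 3
d = rank(x) − rank(y): 0, -3, 3, -5, 5, 0; Σd² = 68
ρ = 1 − 6Σd² / [n(n²−1)] = 1 − 6×68 / (6×35) = 1 − 408/210 ≈ -0.9429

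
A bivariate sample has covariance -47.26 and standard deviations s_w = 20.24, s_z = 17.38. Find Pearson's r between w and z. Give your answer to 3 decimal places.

-0.134

r = Cov(w,z) / (s_w · s_z) = -47.26 / (20.24 × 17.38)
  = -47.26 / 351.7712 ≈ -0.134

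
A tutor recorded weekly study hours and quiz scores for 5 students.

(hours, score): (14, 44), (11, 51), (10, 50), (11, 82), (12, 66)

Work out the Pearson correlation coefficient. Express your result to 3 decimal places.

n = 5, Σx = 58, Σy = 293, Σx² = 682, Σy² = 18117, Σxy = 3371
nΣxy − ΣxΣy = 16855 − 16994 = -139
nΣx² − (Σx)² = 3410 − 3364 = 46; nΣy² − (Σy)² = 90585 − 85849 = 4736
r = -139 / √(46 × 4736) = -139 / 466.7505 ≈ -0.298

-0.298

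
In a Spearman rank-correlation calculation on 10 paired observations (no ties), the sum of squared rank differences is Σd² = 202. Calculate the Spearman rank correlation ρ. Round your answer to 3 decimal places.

ρ = 1 − 6Σd² / [n(n²−1)] = 1 − 6×202 / (10×99)
  = 1 − 1212/990 = 1 − 1.2242 ≈ -0.224

-0.224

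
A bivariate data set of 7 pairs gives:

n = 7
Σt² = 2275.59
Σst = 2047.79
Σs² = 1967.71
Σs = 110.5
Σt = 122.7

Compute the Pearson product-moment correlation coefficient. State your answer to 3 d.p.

0.664

r = (nΣst − ΣsΣt) / √[(nΣs² − (Σs)²)(nΣt² − (Σt)²)]
Numerator: 7×2047.79 − 110.5×122.7 = 776.18
Denominator: √[(13773.97 − 12210.25)(15929.13 − 15055.29)] = √[1563.72 × 873.84] = 1168.9487
r = 776.18 / 1168.9487 ≈ 0.664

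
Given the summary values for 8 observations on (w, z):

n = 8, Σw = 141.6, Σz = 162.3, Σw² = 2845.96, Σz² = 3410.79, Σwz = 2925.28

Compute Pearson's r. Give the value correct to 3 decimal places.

0.262

r = (nΣwz − ΣwΣz) / √[(nΣw² − (Σw)²)(nΣz² − (Σz)²)]
Numerator: 8×2925.28 − 141.6×162.3 = 420.56
Denominator: √[(22767.68 − 20050.56)(27286.32 − 26341.29)] = √[2717.12 × 945.03] = 1602.4231
r = 420.56 / 1602.4231 ≈ 0.262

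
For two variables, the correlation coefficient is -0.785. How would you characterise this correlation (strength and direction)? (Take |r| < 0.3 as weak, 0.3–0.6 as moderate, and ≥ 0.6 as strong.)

strong negative

r = -0.785 < 0 so the relationship is negative.
|r| = 0.785, which falls in the strong range.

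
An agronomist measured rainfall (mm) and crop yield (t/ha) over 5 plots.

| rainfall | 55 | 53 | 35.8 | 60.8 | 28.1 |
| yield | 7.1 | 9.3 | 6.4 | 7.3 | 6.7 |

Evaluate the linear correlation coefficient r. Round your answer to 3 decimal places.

0.505

n = 5, Σx = 232.7, Σy = 36.8, Σx² = 11601.89, Σy² = 276.04, Σxy = 1744.63
nΣxy − ΣxΣy = 8723.15 − 8563.36 = 159.79
nΣx² − (Σx)² = 58009.45 − 54149.29 = 3860.16; nΣy² − (Σy)² = 1380.2 − 1354.24 = 25.96
r = 159.79 / √(3860.16 × 25.96) = 159.79 / 316.5592 ≈ 0.505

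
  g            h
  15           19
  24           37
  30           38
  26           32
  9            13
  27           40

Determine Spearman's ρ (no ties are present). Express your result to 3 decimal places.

0.886

Rank g: 2, 3, 6, 4, 1, 5
Rank h: 2, 4, 5, 3, 1, 6
d = rank(g) − rank(h): 0, -1, 1, 1, 0, -1; Σd² = 4
ρ = 1 − 6Σd² / [n(n²−1)] = 1 − 6×4 / (6×35) = 1 − 24/210 ≈ 0.886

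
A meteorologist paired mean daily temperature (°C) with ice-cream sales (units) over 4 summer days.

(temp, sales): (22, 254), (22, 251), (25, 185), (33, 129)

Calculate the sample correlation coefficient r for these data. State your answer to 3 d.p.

n = 4, Σx = 102, Σy = 819, Σx² = 2682, Σy² = 178383, Σxy = 19992
nΣxy − ΣxΣy = 79968 − 83538 = -3570
nΣx² − (Σx)² = 10728 − 10404 = 324; nΣy² − (Σy)² = 713532 − 670761 = 42771
r = -3570 / √(324 × 42771) = -3570 / 3722.6072 ≈ -0.959

-0.959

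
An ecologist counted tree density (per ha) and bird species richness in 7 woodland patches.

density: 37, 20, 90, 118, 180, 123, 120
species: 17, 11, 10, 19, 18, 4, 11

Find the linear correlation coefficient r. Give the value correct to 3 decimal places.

0.111

n = 7, Σx = 688, Σy = 90, Σx² = 85722, Σy² = 1332, Σxy = 9043
nΣxy − ΣxΣy = 63301 − 61920 = 1381
nΣx² − (Σx)² = 600054 − 473344 = 126710; nΣy² − (Σy)² = 9324 − 8100 = 1224
r = 1381 / √(126710 × 1224) = 1381 / 12453.6356 ≈ 0.111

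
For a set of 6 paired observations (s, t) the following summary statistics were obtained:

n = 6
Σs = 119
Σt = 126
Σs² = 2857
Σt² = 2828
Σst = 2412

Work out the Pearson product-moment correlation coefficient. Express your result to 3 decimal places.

r = (nΣst − ΣsΣt) / √[(nΣs² − (Σs)²)(nΣt² − (Σt)²)]
Numerator: 6×2412 − 119×126 = -522
Denominator: √[(17142 − 14161)(16968 − 15876)] = √[2981 × 1092] = 1804.2317
r = -522 / 1804.2317 ≈ -0.289

-0.289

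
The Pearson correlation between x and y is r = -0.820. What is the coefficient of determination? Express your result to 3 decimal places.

0.672

r² = (-0.820)² = 0.672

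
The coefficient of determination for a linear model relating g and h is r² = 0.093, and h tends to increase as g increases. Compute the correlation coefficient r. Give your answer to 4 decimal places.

0.3050

|r| = √0.093 = 0.3050
The association is positive, so r = 0.3050.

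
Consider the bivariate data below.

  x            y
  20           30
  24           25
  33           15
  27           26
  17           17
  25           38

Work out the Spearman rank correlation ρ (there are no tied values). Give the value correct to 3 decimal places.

-0.143

Rank x: 2, 3, 6, 5, 1, 4
Rank y: 5, 3, 1, 4, 2, 6
d = rank(x) − rank(y): -3, 0, 5, 1, -1, -2; Σd² = 40
ρ = 1 − 6Σd² / [n(n²−1)] = 1 − 6×40 / (6×35) = 1 − 240/210 ≈ -0.143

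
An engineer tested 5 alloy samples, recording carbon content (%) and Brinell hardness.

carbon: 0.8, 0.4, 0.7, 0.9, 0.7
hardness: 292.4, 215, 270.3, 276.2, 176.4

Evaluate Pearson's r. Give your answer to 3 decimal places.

0.549

n = 5, Σx = 3.5, Σy = 1230.3, Σx² = 2.59, Σy² = 312188.25, Σxy = 881.19
nΣxy − ΣxΣy = 4405.95 − 4306.05 = 99.9
nΣx² − (Σx)² = 12.95 − 12.25 = 0.7; nΣy² − (Σy)² = 1560941.25 − 1513638.09 = 47303.16
r = 99.9 / √(0.7 × 47303.16) = 99.9 / 181.9676 ≈ 0.549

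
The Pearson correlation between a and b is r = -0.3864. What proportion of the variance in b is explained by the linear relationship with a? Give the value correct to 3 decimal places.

r² = (-0.3864)² = 0.149

0.149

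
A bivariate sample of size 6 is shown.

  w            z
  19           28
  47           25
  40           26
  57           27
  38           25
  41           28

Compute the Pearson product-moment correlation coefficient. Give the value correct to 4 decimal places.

-0.3362

n = 6, Σw = 242, Σz = 159, Σw² = 10544, Σz² = 4223, Σwz = 6384
nΣwz − ΣwΣz = 38304 − 38478 = -174
nΣw² − (Σw)² = 63264 − 58564 = 4700; nΣz² − (Σz)² = 25338 − 25281 = 57
r = -174 / √(4700 × 57) = -174 / 517.5906 ≈ -0.3362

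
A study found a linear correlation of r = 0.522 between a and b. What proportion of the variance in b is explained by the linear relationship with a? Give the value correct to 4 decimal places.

0.2725

r² = (0.522)² = 0.2725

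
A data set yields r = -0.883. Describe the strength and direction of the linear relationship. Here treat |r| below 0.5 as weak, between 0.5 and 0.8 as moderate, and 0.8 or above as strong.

strong negative

r = -0.883 < 0 so the relationship is negative.
|r| = 0.883, which falls in the strong range.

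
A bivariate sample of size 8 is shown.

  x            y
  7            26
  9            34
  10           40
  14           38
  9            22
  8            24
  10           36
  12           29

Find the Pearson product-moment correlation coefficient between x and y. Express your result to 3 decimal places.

0.557

n = 8, Σx = 79, Σy = 249, Σx² = 815, Σy² = 8073, Σxy = 2518
nΣxy − ΣxΣy = 20144 − 19671 = 473
nΣx² − (Σx)² = 6520 − 6241 = 279; nΣy² − (Σy)² = 64584 − 62001 = 2583
r = 473 / √(279 × 2583) = 473 / 848.9152 ≈ 0.557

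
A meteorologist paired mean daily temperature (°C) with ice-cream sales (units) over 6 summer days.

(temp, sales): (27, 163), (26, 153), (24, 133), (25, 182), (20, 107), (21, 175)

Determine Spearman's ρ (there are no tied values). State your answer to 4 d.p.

0.3714

Rank temp: 6, 5, 3, 4, 1, 2
Rank sales: 4, 3, 2, 6, 1, 5
d = rank(temp) − rank(sales): 2, 2, 1, -2, 0, -3; Σd² = 22
ρ = 1 − 6Σd² / [n(n²−1)] = 1 − 6×22 / (6×35) = 1 − 132/210 ≈ 0.3714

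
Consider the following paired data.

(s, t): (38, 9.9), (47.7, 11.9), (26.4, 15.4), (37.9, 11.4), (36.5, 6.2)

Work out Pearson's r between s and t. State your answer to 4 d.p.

n = 5, Σs = 186.5, Σt = 54.8, Σs² = 7184.91, Σt² = 645.18, Σst = 2008.75
nΣst − ΣsΣt = 10043.75 − 10220.2 = -176.45
nΣs² − (Σs)² = 35924.55 − 34782.25 = 1142.3; nΣt² − (Σt)² = 3225.9 − 3003.04 = 222.86
r = -176.45 / √(1142.3 × 222.86) = -176.45 / 504.5523 ≈ -0.3497

-0.3497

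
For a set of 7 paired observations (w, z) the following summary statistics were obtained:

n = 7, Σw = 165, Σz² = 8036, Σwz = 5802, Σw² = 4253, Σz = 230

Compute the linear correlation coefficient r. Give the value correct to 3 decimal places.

r = (nΣwz − ΣwΣz) / √[(nΣw² − (Σw)²)(nΣz² − (Σz)²)]
Numerator: 7×5802 − 165×230 = 2664
Denominator: √[(29771 − 27225)(56252 − 52900)] = √[2546 × 3352] = 2921.3339
r = 2664 / 2921.3339 ≈ 0.912

0.912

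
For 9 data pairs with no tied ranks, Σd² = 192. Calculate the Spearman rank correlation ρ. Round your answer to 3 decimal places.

ρ = 1 − 6Σd² / [n(n²−1)] = 1 − 6×192 / (9×80)
  = 1 − 1152/720 = 1 − 1.6000 ≈ -0.600

-0.600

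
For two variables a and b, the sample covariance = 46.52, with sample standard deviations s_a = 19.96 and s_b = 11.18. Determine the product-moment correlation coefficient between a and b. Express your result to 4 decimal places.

r = Cov(a,b) / (s_a · s_b) = 46.52 / (19.96 × 11.18)
  = 46.52 / 223.1528 ≈ 0.2085

0.2085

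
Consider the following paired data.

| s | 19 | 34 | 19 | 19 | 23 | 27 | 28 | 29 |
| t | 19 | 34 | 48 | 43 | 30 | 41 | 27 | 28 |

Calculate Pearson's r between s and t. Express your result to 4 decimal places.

n = 8, Σs = 198, Σt = 270, Σs² = 5122, Σt² = 9764, Σst = 6611
nΣst − ΣsΣt = 52888 − 53460 = -572
nΣs² − (Σs)² = 40976 − 39204 = 1772; nΣt² − (Σt)² = 78112 − 72900 = 5212
r = -572 / √(1772 × 5212) = -572 / 3039.0235 ≈ -0.1882

-0.1882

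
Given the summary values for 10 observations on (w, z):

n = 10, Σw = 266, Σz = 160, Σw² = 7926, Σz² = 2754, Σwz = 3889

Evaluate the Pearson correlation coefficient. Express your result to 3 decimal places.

r = (nΣwz − ΣwΣz) / √[(nΣw² − (Σw)²)(nΣz² − (Σz)²)]
Numerator: 10×3889 − 266×160 = -3670
Denominator: √[(79260 − 70756)(27540 − 25600)] = √[8504 × 1940] = 4061.7435
r = -3670 / 4061.7435 ≈ -0.904

-0.904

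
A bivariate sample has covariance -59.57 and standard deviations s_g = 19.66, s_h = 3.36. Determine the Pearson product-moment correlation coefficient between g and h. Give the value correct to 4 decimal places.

r = Cov(g,h) / (s_g · s_h) = -59.57 / (19.66 × 3.36)
  = -59.57 / 66.0576 ≈ -0.9018

-0.9018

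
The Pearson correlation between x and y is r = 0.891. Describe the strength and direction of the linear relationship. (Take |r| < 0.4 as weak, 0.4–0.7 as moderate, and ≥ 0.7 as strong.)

r = 0.891 > 0 so the relationship is positive.
|r| = 0.891, which falls in the strong range.

strong positive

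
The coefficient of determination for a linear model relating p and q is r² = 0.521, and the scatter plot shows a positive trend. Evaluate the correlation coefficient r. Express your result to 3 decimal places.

0.722

|r| = √0.521 = 0.722
The association is positive, so r = 0.722.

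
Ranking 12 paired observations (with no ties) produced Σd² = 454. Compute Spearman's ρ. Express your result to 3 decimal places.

-0.587

ρ = 1 − 6Σd² / [n(n²−1)] = 1 − 6×454 / (12×143)
  = 1 − 2724/1716 = 1 − 1.5874 ≈ -0.587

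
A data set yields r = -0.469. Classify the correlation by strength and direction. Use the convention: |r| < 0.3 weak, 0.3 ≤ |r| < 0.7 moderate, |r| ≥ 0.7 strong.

moderate negative

r = -0.469 < 0 so the relationship is negative.
|r| = 0.469, which falls in the moderate range.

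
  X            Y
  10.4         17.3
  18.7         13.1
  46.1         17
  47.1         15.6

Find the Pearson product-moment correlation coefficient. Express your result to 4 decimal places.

0.1584

n = 4, ΣX = 122.3, ΣY = 63, ΣX² = 4801.47, ΣY² = 1003.26, ΣXY = 1943.35
nΣXY − ΣXΣY = 7773.4 − 7704.9 = 68.5
nΣX² − (ΣX)² = 19205.88 − 14957.29 = 4248.59; nΣY² − (ΣY)² = 4013.04 − 3969 = 44.04
r = 68.5 / √(4248.59 × 44.04) = 68.5 / 432.5597 ≈ 0.1584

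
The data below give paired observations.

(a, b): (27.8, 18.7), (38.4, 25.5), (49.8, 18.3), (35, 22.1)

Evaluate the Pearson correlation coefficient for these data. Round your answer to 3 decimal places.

n = 4, Σa = 151, Σb = 84.6, Σa² = 5952.44, Σb² = 1823.24, Σab = 3183.9
nΣab − ΣaΣb = 12735.6 − 12774.6 = -39
nΣa² − (Σa)² = 23809.76 − 22801 = 1008.76; nΣb² − (Σb)² = 7292.96 − 7157.16 = 135.8
r = -39 / √(1008.76 × 135.8) = -39 / 370.1211 ≈ -0.105

-0.105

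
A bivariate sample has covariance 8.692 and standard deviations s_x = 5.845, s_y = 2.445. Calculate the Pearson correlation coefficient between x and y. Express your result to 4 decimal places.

0.6082

r = Cov(x,y) / (s_x · s_y) = 8.692 / (5.845 × 2.445)
  = 8.692 / 14.2910 ≈ 0.6082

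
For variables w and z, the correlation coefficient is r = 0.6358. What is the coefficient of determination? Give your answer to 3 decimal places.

r² = (0.6358)² = 0.404

0.404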